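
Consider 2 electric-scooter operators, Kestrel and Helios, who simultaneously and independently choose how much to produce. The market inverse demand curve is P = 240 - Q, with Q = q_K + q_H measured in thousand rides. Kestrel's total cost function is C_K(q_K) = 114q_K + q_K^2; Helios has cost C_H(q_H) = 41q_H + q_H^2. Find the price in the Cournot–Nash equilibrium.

175

Kestrel's profit: π_K = (240 - Q)q_K - (114q_K + q_K²). Setting ∂π_K/∂q_K = 0: 126 - 4q_K - (q_H) = 0.
Helios's profit: π_H = (240 - Q)q_H - (41q_H + q_H²). Setting ∂π_H/∂q_H = 0: 199 - 4q_H - (q_K) = 0.
Rearranging gives the reaction functions q_K = (126 - q_H)/4 and q_H = (199 - q_K)/4.
Substituting one into the other gives q_K = 61/3 and q_H = 134/3.
Total output Q = 65, so price P = 240 - 65 = 175.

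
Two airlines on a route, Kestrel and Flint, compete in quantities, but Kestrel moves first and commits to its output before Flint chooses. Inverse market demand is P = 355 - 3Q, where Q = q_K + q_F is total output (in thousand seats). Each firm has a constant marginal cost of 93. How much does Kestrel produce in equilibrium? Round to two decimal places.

Solve by backward induction. Given q_K, the follower Flint maximises π_F = (355 - 3q_K - 3q_F)q_F - 93q_F.
Setting the follower's marginal profit to zero, 262 - 3q_K - 6q_F = 0, i.e. q_F = (262 - 3q_K)/6.
The leader anticipates this reaction. Substituting into P = 355 - 3Q gives P = 224 - (3/2)q_K, so π_K = (224 - (3/2)q_K)q_K - 93q_K.
The leader's first-order condition 131 - 3q_K = 0 yields q_K = 131/3.
Then q_F = (262 - 3·(131/3))/6 = 131/6.

43.67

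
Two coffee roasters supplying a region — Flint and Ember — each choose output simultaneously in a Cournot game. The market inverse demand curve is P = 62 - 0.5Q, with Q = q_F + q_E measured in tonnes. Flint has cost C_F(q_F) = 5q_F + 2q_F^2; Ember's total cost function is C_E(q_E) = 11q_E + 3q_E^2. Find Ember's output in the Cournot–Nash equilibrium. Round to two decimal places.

Flint's profit: π_F = (62 - 0.5Q)q_F - (5q_F + 2q_F²). Setting ∂π_F/∂q_F = 0: 57 - 5q_F - (1/2)(q_E) = 0.
Ember's profit: π_E = (62 - 0.5Q)q_E - (11q_E + 3q_E²). Setting ∂π_E/∂q_E = 0: 51 - 7q_E - (1/2)(q_F) = 0.
Best responses: q_F = (57 - (1/2)q_E)/5, q_E = (51 - (1/2)q_F)/7.
Solving the pair: q_F = 1494/139, q_E = 906/139.

6.52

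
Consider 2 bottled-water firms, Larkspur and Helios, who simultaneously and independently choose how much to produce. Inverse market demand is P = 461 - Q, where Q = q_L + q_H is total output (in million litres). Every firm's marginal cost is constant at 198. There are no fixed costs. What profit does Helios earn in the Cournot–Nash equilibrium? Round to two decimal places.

A representative firm's profit is π_i = q_i(461 - Q) - 198q_i.
First-order condition (treating rivals' output as given): 263 - 2q_i - q_j = 0.
By symmetry each firm produces the same amount; substituting q_j = q_i yields q_i = 263/3.
Price P = 461 - 526/3 = 857/3.
Helios's profit: (857/3 - 198)·(263/3) = 7685.4444.

7685.44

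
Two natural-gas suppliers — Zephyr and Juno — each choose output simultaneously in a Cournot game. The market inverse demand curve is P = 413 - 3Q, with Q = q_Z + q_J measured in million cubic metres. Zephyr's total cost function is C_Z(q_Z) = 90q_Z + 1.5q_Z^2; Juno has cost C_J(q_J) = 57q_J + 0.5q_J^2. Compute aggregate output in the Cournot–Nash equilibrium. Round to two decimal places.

63.48

Zephyr's profit: π_Z = (413 - 3Q)q_Z - (90q_Z + (3/2)q_Z²). Setting ∂π_Z/∂q_Z = 0: 323 - 9q_Z - 3(q_J) = 0.
Juno's first-order condition: 356 - 7q_J - 3(q_Z) = 0.
Rearranging gives the reaction functions q_Z = (323 - 3q_J)/9 and q_J = (356 - 3q_Z)/7.
Solving the pair: q_Z = 1193/54, q_J = 745/18.
Total output Q = 1193/54 + 745/18 = 1714/27.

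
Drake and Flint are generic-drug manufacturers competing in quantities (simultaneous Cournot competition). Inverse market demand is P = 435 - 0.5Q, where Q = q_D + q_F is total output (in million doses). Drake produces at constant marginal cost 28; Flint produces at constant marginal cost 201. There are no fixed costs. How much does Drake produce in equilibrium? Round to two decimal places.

Drake's profit: π_D = (435 - 0.5Q)q_D - (28q_D). Setting ∂π_D/∂q_D = 0: 407 - q_D - (1/2)(q_F) = 0.
Flint's first-order condition: 234 - q_F - (1/2)(q_D) = 0.
Best responses: q_D = (407 - (1/2)q_F), q_F = (234 - (1/2)q_D).
Solving the pair: q_D = 1160/3, q_F = 122/3.

386.67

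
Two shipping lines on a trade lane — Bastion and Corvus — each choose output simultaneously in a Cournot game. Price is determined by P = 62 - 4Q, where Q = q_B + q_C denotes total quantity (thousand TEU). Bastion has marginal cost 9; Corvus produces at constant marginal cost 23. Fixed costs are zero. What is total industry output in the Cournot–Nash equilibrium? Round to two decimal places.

Bastion's profit: π_B = (62 - 4Q)q_B - (9q_B). Setting ∂π_B/∂q_B = 0: 53 - 8q_B - 4(q_C) = 0.
Corvus's profit: π_C = (62 - 4Q)q_C - (23q_C). Setting ∂π_C/∂q_C = 0: 39 - 8q_C - 4(q_B) = 0.
Rearranging gives the reaction functions q_B = (53 - 4q_C)/8 and q_C = (39 - 4q_B)/8.
Solving the pair: q_B = 67/12, q_C = 25/12.
Total output Q = 67/12 + 25/12 = 23/3.

7.67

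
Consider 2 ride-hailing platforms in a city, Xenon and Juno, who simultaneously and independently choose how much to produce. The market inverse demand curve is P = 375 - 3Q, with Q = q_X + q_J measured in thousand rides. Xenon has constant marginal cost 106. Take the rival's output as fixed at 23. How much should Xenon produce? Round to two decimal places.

33.33

With the rival's output fixed at 23, Xenon's profit is π_X = (375 - 3·23 - 3q_X)q_X - (106q_X) = (306 - 3q_X)q_X - (106q_X).
∂π_X/∂q_X = 200 - 6q_X = 0, so q_X = 100/3.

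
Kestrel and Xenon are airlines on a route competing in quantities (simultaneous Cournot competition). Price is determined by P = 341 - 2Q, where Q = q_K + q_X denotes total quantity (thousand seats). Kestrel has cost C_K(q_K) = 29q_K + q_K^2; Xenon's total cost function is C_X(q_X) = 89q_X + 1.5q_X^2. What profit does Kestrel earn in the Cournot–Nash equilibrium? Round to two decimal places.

Kestrel's profit: π_K = (341 - 2Q)q_K - (29q_K + q_K²). Setting ∂π_K/∂q_K = 0: 312 - 6q_K - 2(q_X) = 0.
Xenon's first-order condition: 252 - 7q_X - 2(q_K) = 0.
Best responses: q_K = (312 - 2q_X)/6, q_X = (252 - 2q_K)/7.
Solving the pair: q_K = 840/19, q_X = 444/19.
Price P = 341 - 2·(1284/19) = 205.8421.
Kestrel's profit: 205.8421·(840/19) - 29·(840/19) - (840/19)² = 5863.7119.

5863.71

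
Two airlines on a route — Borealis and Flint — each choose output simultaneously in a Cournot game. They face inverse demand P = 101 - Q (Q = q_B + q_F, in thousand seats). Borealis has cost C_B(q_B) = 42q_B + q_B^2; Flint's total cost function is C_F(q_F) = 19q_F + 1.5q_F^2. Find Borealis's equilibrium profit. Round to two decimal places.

Borealis's profit: π_B = (101 - Q)q_B - (42q_B + q_B²). Setting ∂π_B/∂q_B = 0: 59 - 4q_B - (q_F) = 0.
Flint's first-order condition: 82 - 5q_F - (q_B) = 0.
Best responses: q_B = (59 - q_F)/4, q_F = (82 - q_B)/5.
Substituting one into the other gives q_B = 213/19 and q_F = 269/19.
Price P = 101 - 482/19 = 1437/19.
Borealis's profit: (1437/19)·(213/19) - 42·(213/19) - (213/19)² = 251.3518.

251.35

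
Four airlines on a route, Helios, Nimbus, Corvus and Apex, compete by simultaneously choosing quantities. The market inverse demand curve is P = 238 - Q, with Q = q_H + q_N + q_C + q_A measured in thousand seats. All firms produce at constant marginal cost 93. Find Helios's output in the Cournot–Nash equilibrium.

A representative firm's profit is π_i = q_i(238 - Q) - 93q_i.
First-order condition (treating rivals' output as given): 145 - 2q_i - Σ_{j≠i} q_j = 0.
By symmetry each firm produces the same amount; substituting Σ_{j≠i} q_j = 3q_i yields q_i = 145/5 = 29.

29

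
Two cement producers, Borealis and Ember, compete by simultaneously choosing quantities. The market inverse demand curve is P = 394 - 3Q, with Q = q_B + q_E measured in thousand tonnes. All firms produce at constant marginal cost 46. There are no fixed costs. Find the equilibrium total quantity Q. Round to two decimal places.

A representative firm's profit is π_i = q_i(394 - 3Q) - 46q_i.
Setting ∂π_i/∂q_i = 0 with rivals' quantities fixed: 348 - 6q_i - 3q_j = 0.
With identical firms every q_j equals q_i, so q_j = q_i and 348 = 9q_i, giving q_i = 116/3.
Total output Q = 116/3 + 116/3 = 232/3.

77.33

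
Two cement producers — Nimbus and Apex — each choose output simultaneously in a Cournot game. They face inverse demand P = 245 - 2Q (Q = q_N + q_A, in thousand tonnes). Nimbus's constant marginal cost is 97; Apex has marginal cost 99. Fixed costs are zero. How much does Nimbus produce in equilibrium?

Nimbus's profit: π_N = (245 - 2Q)q_N - (97q_N). Setting ∂π_N/∂q_N = 0: 148 - 4q_N - 2(q_A) = 0.
Apex's profit: π_A = (245 - 2Q)q_A - (99q_A). Setting ∂π_A/∂q_A = 0: 146 - 4q_A - 2(q_N) = 0.
Rearranging gives the reaction functions q_N = (148 - 2q_A)/4 and q_A = (146 - 2q_N)/4.
Solving the pair: q_N = 25, q_A = 24.

25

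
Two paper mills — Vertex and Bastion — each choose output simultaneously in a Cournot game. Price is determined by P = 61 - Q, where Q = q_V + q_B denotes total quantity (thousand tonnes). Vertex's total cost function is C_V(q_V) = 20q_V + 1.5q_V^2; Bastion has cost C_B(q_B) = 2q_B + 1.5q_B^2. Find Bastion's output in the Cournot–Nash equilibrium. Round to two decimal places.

Vertex's profit: π_V = (61 - Q)q_V - (20q_V + (3/2)q_V²). Setting ∂π_V/∂q_V = 0: 41 - 5q_V - (q_B) = 0.
Bastion's first-order condition: 59 - 5q_B - (q_V) = 0.
Best responses: q_V = (41 - q_B)/5, q_B = (59 - q_V)/5.
Solving the pair: q_V = 73/12, q_B = 127/12.

10.58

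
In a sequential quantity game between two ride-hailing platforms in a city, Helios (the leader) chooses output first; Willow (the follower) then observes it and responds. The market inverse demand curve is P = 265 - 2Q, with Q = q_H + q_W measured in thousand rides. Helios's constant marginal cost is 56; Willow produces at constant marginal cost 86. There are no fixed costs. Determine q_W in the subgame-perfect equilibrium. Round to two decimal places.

14.88

Solve by backward induction. Given q_H, the follower Willow maximises π_W = (265 - 2q_H - 2q_W)q_W - 86q_W.
Setting the follower's marginal profit to zero, 179 - 2q_H - 4q_W = 0, i.e. q_W = (179 - 2q_H)/4.
The leader anticipates this reaction. Substituting into P = 265 - 2Q gives P = 351/2 - q_H, so π_H = (351/2 - q_H)q_H - 56q_H.
The leader's first-order condition 239/2 - 2q_H = 0 yields q_H = 239/4.
Then q_W = (179 - 2·(239/4))/4 = 119/8.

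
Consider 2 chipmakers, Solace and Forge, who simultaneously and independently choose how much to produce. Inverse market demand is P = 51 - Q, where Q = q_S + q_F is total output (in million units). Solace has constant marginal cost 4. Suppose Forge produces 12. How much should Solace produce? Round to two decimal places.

With the rival's output fixed at 12, Solace's profit is π_S = (51 - 12 - q_S)q_S - (4q_S) = (39 - q_S)q_S - (4q_S).
∂π_S/∂q_S = 35 - 2q_S = 0, so q_S = 35/2.

17.50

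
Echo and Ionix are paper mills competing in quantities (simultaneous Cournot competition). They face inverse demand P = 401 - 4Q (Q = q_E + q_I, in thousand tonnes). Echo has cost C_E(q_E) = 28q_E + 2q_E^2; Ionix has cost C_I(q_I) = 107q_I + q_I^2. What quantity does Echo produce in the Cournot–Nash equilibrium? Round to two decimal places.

Echo's profit: π_E = (401 - 4Q)q_E - (28q_E + 2q_E²). Setting ∂π_E/∂q_E = 0: 373 - 12q_E - 4(q_I) = 0.
Ionix's profit: π_I = (401 - 4Q)q_I - (107q_I + q_I²). Setting ∂π_I/∂q_I = 0: 294 - 10q_I - 4(q_E) = 0.
Rearranging gives the reaction functions q_E = (373 - 4q_I)/12 and q_I = (294 - 4q_E)/10.
Substituting one into the other gives q_E = 1277/52 and q_I = 509/26.

24.56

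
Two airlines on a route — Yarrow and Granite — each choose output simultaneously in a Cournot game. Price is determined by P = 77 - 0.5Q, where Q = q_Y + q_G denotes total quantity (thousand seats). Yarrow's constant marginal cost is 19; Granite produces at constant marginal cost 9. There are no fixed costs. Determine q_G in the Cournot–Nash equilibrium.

52

Yarrow's profit: π_Y = (77 - 0.5Q)q_Y - (19q_Y). Setting ∂π_Y/∂q_Y = 0: 58 - q_Y - (1/2)(q_G) = 0.
Granite's first-order condition: 68 - q_G - (1/2)(q_Y) = 0.
Best responses: q_Y = (58 - (1/2)q_G), q_G = (68 - (1/2)q_Y).
Substituting one into the other gives q_Y = 32 and q_G = 52.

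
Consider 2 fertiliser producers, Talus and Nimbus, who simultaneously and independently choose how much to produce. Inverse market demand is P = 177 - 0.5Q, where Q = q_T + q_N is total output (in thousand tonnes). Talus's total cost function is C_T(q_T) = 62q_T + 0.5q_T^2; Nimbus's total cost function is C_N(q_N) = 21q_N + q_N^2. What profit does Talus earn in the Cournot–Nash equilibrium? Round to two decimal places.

2156.19

Talus's profit: π_T = (177 - 0.5Q)q_T - (62q_T + (1/2)q_T²). Setting ∂π_T/∂q_T = 0: 115 - 2q_T - (1/2)(q_N) = 0.
Nimbus's first-order condition: 156 - 3q_N - (1/2)(q_T) = 0.
Rearranging gives the reaction functions q_T = (115 - (1/2)q_N)/2 and q_N = (156 - (1/2)q_T)/3.
Substituting one into the other gives q_T = 1068/23 and q_N = 1018/23.
Price P = 177 - (1/2)·90.6957 = 131.6522.
Talus's profit: 131.6522·(1068/23) - 62·(1068/23) - (1/2)(1068/23)² = 2156.1890.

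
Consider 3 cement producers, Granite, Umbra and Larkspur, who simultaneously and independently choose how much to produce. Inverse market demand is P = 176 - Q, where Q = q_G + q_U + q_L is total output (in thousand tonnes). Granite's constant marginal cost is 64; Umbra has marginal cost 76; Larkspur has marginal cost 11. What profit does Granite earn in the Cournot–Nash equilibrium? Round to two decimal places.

315.06

Granite's profit: π_G = (176 - Q)q_G - (64q_G). Setting ∂π_G/∂q_G = 0: 112 - 2q_G - (q_U + q_L) = 0.
Umbra's first-order condition: 100 - 2q_U - (q_G + q_L) = 0.
Larkspur's profit: π_L = (176 - Q)q_L - (11q_L). Setting ∂π_L/∂q_L = 0: 165 - 2q_L - (q_G + q_U) = 0.
Summing all 3 equations gives 377 − 4Q = 0, hence Q = 377/4.
Back-substituting: q_G = (112 − 377/4) = 71/4, q_U = (100 − 377/4) = 23/4, q_L = (165 − 377/4) = 283/4.
Price P = 176 - 377/4 = 327/4.
Granite's profit: (327/4 - 64)·(71/4) = 315.0625.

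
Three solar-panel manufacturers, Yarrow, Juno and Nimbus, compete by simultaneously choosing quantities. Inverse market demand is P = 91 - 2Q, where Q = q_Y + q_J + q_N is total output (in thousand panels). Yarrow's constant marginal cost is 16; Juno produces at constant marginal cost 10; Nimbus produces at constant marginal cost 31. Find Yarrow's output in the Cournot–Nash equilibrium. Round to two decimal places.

Yarrow's profit: π_Y = (91 - 2Q)q_Y - (16q_Y). Setting ∂π_Y/∂q_Y = 0: 75 - 4q_Y - 2(q_J + q_N) = 0.
Juno's first-order condition: 81 - 4q_J - 2(q_Y + q_N) = 0.
Nimbus's first-order condition: 60 - 4q_N - 2(q_Y + q_J) = 0.
Adding the 3 conditions: 216 − 4Q − 4Q = 0, i.e. Q = 27.
Back-substituting: q_Y = (75 − 54)/2 = 21/2, q_J = (81 − 54)/2 = 27/2, q_N = (60 − 54)/2 = 3.

10.50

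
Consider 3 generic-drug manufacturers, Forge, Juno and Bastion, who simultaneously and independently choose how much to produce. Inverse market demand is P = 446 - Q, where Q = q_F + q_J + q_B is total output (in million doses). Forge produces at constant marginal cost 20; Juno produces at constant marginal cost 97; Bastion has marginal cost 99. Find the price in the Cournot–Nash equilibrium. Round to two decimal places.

165.50

Forge's profit: π_F = (446 - Q)q_F - (20q_F). Setting ∂π_F/∂q_F = 0: 426 - 2q_F - (q_J + q_B) = 0.
Juno's profit: π_J = (446 - Q)q_J - (97q_J). Setting ∂π_J/∂q_J = 0: 349 - 2q_J - (q_F + q_B) = 0.
Bastion's profit: π_B = (446 - Q)q_B - (99q_B). Setting ∂π_B/∂q_B = 0: 347 - 2q_B - (q_F + q_J) = 0.
Summing all 3 equations gives 1122 − 4Q = 0, hence Q = 561/2.
Back-substituting: q_F = (426 − 561/2) = 291/2, q_J = (349 − 561/2) = 137/2, q_B = (347 − 561/2) = 133/2.
Total output Q = 561/2, so price P = 446 - 561/2 = 331/2.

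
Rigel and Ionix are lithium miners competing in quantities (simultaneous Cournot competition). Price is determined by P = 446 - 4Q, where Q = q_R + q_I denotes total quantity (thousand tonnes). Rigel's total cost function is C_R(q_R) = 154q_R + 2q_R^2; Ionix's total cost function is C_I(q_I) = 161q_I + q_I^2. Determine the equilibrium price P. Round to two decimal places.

290.92

Rigel's profit: π_R = (446 - 4Q)q_R - (154q_R + 2q_R²). Setting ∂π_R/∂q_R = 0: 292 - 12q_R - 4(q_I) = 0.
Ionix's profit: π_I = (446 - 4Q)q_I - (161q_I + q_I²). Setting ∂π_I/∂q_I = 0: 285 - 10q_I - 4(q_R) = 0.
So q_R = (292 - 4q_I)/12 and q_I = (285 - 4q_R)/10.
Substituting one into the other gives q_R = 445/26 and q_I = 563/26.
Total output Q = 504/13, so price P = 446 - 4·(504/13) = 290.9231.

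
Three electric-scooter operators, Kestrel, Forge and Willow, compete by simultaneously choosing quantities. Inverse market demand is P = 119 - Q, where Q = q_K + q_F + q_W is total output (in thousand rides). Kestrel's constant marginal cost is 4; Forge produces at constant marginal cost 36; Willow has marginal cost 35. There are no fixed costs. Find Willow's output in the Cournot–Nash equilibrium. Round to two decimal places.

13.50

Kestrel's profit: π_K = (119 - Q)q_K - (4q_K). Setting ∂π_K/∂q_K = 0: 115 - 2q_K - (q_F + q_W) = 0.
Forge's first-order condition: 83 - 2q_F - (q_K + q_W) = 0.
Willow's profit: π_W = (119 - Q)q_W - (35q_W). Setting ∂π_W/∂q_W = 0: 84 - 2q_W - (q_K + q_F) = 0.
Adding the 3 first-order conditions: 282 − 4Q = 0, so Q = 141/2.
Back-substituting: q_K = (115 − 141/2) = 89/2, q_F = (83 − 141/2) = 25/2, q_W = (84 − 141/2) = 27/2.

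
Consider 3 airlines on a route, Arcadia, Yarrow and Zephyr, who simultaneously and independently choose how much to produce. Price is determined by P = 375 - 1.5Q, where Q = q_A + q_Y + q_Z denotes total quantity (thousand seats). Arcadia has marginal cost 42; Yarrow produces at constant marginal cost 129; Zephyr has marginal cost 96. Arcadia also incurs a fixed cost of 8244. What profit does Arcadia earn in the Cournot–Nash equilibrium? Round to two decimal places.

1117.50

Arcadia's profit: π_A = (375 - 1.5Q)q_A - (42q_A). Setting ∂π_A/∂q_A = 0: 333 - 3q_A - (3/2)(q_Y + q_Z) = 0.
Yarrow's profit: π_Y = (375 - 1.5Q)q_Y - (129q_Y). Setting ∂π_Y/∂q_Y = 0: 246 - 3q_Y - (3/2)(q_A + q_Z) = 0.
Zephyr's profit: π_Z = (375 - 1.5Q)q_Z - (96q_Z). Setting ∂π_Z/∂q_Z = 0: 279 - 3q_Z - (3/2)(q_A + q_Y) = 0.
Adding the 3 first-order conditions: 858 − 6Q = 0, so Q = 143.
Back-substituting: q_A = (333 − 429/2)/(3/2) = 79, q_Y = (246 − 429/2)/(3/2) = 21, q_Z = (279 − 429/2)/(3/2) = 43.
Price P = 375 - (3/2)·143 = 321/2.
Arcadia's profit: (321/2 - 42)·79 - 8244 = 1117.5000.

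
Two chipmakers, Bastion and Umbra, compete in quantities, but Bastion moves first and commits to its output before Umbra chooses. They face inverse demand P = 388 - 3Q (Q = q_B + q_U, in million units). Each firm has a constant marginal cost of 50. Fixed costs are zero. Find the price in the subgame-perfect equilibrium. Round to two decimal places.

134.50

The follower Umbra best-responds to any q_B: π_U = (388 - 3Q)q_U - 50q_U.
Setting the follower's marginal profit to zero, 338 - 3q_B - 6q_U = 0, i.e. q_U = (338 - 3q_B)/6.
Bastion substitutes q_U(q_B) into its own profit: π_B = q_B(388 - 3q_B - (338 - 3q_B)/2) - 50q_B = (219 - (3/2)q_B)q_B - 50q_B.
The leader's first-order condition 169 - 3q_B = 0 yields q_B = 169/3.
Then q_U = (338 - 3·(169/3))/6 = 169/6.
Total output Q = 169/2, so price P = 388 - 3·(169/2) = 269/2.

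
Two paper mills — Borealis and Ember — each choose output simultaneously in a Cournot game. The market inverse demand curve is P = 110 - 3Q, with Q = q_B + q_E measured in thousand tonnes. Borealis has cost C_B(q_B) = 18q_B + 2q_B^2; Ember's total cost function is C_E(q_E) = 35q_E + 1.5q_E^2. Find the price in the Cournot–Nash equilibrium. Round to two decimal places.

Borealis's profit: π_B = (110 - 3Q)q_B - (18q_B + 2q_B²). Setting ∂π_B/∂q_B = 0: 92 - 10q_B - 3(q_E) = 0.
Ember's profit: π_E = (110 - 3Q)q_E - (35q_E + (3/2)q_E²). Setting ∂π_E/∂q_E = 0: 75 - 9q_E - 3(q_B) = 0.
So q_B = (92 - 3q_E)/10 and q_E = (75 - 3q_B)/9.
Solving the pair: q_B = 67/9, q_E = 158/27.
Total output Q = 359/27, so price P = 110 - 3·(359/27) = 631/9.

70.11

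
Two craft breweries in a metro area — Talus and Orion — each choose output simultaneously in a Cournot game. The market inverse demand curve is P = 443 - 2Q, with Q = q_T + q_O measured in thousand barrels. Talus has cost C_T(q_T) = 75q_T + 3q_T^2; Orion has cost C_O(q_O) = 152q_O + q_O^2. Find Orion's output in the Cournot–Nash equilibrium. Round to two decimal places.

Talus's profit: π_T = (443 - 2Q)q_T - (75q_T + 3q_T²). Setting ∂π_T/∂q_T = 0: 368 - 10q_T - 2(q_O) = 0.
Orion's profit: π_O = (443 - 2Q)q_O - (152q_O + q_O²). Setting ∂π_O/∂q_O = 0: 291 - 6q_O - 2(q_T) = 0.
Best responses: q_T = (368 - 2q_O)/10, q_O = (291 - 2q_T)/6.
Substituting one into the other gives q_T = 813/28 and q_O = 1087/28.

38.82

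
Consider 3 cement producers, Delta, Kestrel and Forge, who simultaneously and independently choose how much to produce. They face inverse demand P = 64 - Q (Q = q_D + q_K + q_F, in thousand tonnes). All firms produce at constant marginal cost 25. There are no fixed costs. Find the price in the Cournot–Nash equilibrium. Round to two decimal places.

A representative firm's profit is π_i = q_i(64 - Q) - 25q_i.
Setting ∂π_i/∂q_i = 0 with rivals' quantities fixed: 39 - 2q_i - Σ_{j≠i} q_j = 0.
With identical firms every q_j equals q_i, so Σ_{j≠i} q_j = 2q_i and 39 = 4q_i, giving q_i = 39/4.
Total output Q = 117/4, so price P = 64 - 117/4 = 139/4.

34.75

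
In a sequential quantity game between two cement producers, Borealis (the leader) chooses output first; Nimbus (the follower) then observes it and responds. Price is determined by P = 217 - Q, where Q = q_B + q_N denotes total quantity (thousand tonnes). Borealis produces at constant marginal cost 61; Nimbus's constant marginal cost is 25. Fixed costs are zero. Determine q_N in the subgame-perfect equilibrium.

The follower Nimbus best-responds to any q_B: π_N = (217 - Q)q_N - 25q_N.
Follower FOC: 192 - q_B - 2q_N = 0, so q_N(q_B) = (192 - q_B)/2.
The leader anticipates this reaction. Substituting into P = 217 - Q gives P = 121 - (1/2)q_B, so π_B = (121 - (1/2)q_B)q_B - 61q_B.
Leader FOC: 60 - q_B = 0, so q_B = 60.
Then q_N = (192 - 60)/2 = 66.

66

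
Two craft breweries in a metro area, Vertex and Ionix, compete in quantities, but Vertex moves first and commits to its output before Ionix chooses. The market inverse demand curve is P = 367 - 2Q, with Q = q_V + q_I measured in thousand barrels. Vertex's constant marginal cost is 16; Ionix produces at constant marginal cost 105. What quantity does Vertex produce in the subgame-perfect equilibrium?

The follower Ionix best-responds to any q_V: π_I = (367 - 2Q)q_I - 105q_I.
∂π_I/∂q_I = 262 - 2q_V - 4q_I = 0 gives the reaction function q_I = (262 - 2q_V)/4.
Vertex substitutes q_I(q_V) into its own profit: π_V = q_V(367 - 2q_V - (262 - 2q_V)/2) - 16q_V = (236 - q_V)q_V - 16q_V.
Maximising: ∂π_V/∂q_V = 220 - 2q_V = 0, giving q_V = 110.
Then q_I = (262 - 2·110)/4 = 21/2.

110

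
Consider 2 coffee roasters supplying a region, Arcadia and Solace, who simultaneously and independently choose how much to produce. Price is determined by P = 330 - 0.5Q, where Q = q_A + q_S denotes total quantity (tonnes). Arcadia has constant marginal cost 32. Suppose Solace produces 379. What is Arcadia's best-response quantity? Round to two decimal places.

With the rival's output fixed at 379, Arcadia's profit is π_A = (330 - (1/2)·379 - (1/2)q_A)q_A - (32q_A) = (281/2 - (1/2)q_A)q_A - (32q_A).
∂π_A/∂q_A = 217/2 - q_A = 0, so q_A = 217/2.

108.50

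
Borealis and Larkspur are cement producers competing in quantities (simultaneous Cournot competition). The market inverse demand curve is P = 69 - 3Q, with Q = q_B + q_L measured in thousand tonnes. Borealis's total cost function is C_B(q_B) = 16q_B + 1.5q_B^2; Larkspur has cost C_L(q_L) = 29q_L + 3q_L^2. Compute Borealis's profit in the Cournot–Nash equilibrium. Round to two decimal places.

Borealis's profit: π_B = (69 - 3Q)q_B - (16q_B + (3/2)q_B²). Setting ∂π_B/∂q_B = 0: 53 - 9q_B - 3(q_L) = 0.
Larkspur's profit: π_L = (69 - 3Q)q_L - (29q_L + 3q_L²). Setting ∂π_L/∂q_L = 0: 40 - 12q_L - 3(q_B) = 0.
Rearranging gives the reaction functions q_B = (53 - 3q_L)/9 and q_L = (40 - 3q_B)/12.
Solving the pair: q_B = 172/33, q_L = 67/33.
Price P = 69 - 3·(239/33) = 520/11.
Borealis's profit: (520/11)·(172/33) - 16·(172/33) - (3/2)(172/33)² = 122.2479.

122.25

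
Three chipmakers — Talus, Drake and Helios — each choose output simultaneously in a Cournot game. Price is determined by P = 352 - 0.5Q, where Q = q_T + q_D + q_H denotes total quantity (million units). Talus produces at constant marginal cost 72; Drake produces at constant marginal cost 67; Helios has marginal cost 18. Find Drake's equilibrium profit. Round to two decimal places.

7260.13

Talus's profit: π_T = (352 - 0.5Q)q_T - (72q_T). Setting ∂π_T/∂q_T = 0: 280 - q_T - (1/2)(q_D + q_H) = 0.
Drake's profit: π_D = (352 - 0.5Q)q_D - (67q_D). Setting ∂π_D/∂q_D = 0: 285 - q_D - (1/2)(q_T + q_H) = 0.
Helios's profit: π_H = (352 - 0.5Q)q_H - (18q_H). Setting ∂π_H/∂q_H = 0: 334 - q_H - (1/2)(q_T + q_D) = 0.
Adding the 3 conditions: 899 − Q − Q = 0, i.e. Q = 899/2.
Back-substituting: q_T = (280 − 899/4)/(1/2) = 221/2, q_D = (285 − 899/4)/(1/2) = 241/2, q_H = (334 − 899/4)/(1/2) = 437/2.
Price P = 352 - (1/2)·(899/2) = 509/4.
Drake's profit: (509/4 - 67)·(241/2) = 7260.1250.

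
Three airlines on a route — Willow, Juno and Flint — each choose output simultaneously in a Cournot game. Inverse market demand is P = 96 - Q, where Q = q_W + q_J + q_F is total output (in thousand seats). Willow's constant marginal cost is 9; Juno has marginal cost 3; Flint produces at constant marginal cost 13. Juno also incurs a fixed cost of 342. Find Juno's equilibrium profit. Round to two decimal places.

Willow's profit: π_W = (96 - Q)q_W - (9q_W). Setting ∂π_W/∂q_W = 0: 87 - 2q_W - (q_J + q_F) = 0.
Juno's first-order condition: 93 - 2q_J - (q_W + q_F) = 0.
Flint's profit: π_F = (96 - Q)q_F - (13q_F). Setting ∂π_F/∂q_F = 0: 83 - 2q_F - (q_W + q_J) = 0.
Adding the 3 conditions: 263 − 2Q − 2Q = 0, i.e. Q = 263/4.
Back-substituting: q_W = (87 − 263/4) = 85/4, q_J = (93 − 263/4) = 109/4, q_F = (83 − 263/4) = 69/4.
Price P = 96 - 263/4 = 121/4.
Juno's profit: (121/4 - 3)·(109/4) - 342 = 400.5625.

400.56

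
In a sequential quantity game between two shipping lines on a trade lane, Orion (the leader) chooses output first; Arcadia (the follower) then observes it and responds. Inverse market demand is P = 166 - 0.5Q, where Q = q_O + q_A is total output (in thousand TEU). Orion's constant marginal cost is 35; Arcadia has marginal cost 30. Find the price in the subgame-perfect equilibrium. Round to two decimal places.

66.50

Solve by backward induction. Given q_O, the follower Arcadia maximises π_A = (166 - (1/2)q_O - (1/2)q_A)q_A - 30q_A.
∂π_A/∂q_A = 136 - (1/2)q_O - q_A = 0 gives the reaction function q_A = (136 - (1/2)q_O).
The leader anticipates this reaction. Substituting into P = 166 - 0.5Q gives P = 98 - (1/4)q_O, so π_O = (98 - (1/4)q_O)q_O - 35q_O.
The leader's first-order condition 63 - (1/2)q_O = 0 yields q_O = 126.
Then q_A = (136 - (1/2)·126) = 73.
Total output Q = 199, so price P = 166 - (1/2)·199 = 133/2.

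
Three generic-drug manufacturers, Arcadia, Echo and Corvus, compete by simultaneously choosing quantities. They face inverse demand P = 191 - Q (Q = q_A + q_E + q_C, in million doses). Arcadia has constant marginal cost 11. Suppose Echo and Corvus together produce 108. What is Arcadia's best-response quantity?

With rivals' combined output fixed at 108, Arcadia's profit is π_A = (191 - 108 - q_A)q_A - (11q_A) = (83 - q_A)q_A - (11q_A).
∂π_A/∂q_A = 72 - 2q_A = 0, so q_A = 36.

36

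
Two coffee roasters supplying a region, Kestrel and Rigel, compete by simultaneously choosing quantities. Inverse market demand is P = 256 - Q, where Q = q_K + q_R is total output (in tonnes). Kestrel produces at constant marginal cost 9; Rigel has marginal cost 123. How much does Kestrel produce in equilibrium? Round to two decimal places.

Kestrel's profit: π_K = (256 - Q)q_K - (9q_K). Setting ∂π_K/∂q_K = 0: 247 - 2q_K - (q_R) = 0.
Rigel's profit: π_R = (256 - Q)q_R - (123q_R). Setting ∂π_R/∂q_R = 0: 133 - 2q_R - (q_K) = 0.
Rearranging gives the reaction functions q_K = (247 - q_R)/2 and q_R = (133 - q_K)/2.
Substituting one into the other gives q_K = 361/3 and q_R = 19/3.

120.33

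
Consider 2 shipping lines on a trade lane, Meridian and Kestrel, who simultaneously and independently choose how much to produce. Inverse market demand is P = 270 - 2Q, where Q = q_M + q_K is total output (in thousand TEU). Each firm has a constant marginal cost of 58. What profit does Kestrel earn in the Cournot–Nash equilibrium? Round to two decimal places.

2496.89

Each firm earns π_i = (270 - 2Q)q_i - 58q_i.
Setting ∂π_i/∂q_i = 0 with rivals' quantities fixed: 212 - 4q_i - 2q_j = 0.
With identical firms every q_j equals q_i, so q_j = q_i and 212 = 6q_i, giving q_i = 106/3.
Price P = 270 - 2·(212/3) = 386/3.
Kestrel's profit: (386/3 - 58)·(106/3) = 2496.8889.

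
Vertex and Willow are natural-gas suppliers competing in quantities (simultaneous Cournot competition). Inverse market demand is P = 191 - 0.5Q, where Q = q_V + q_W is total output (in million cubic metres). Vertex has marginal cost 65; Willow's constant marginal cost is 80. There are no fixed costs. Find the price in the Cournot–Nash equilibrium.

Vertex's profit: π_V = (191 - 0.5Q)q_V - (65q_V). Setting ∂π_V/∂q_V = 0: 126 - q_V - (1/2)(q_W) = 0.
Willow's profit: π_W = (191 - 0.5Q)q_W - (80q_W). Setting ∂π_W/∂q_W = 0: 111 - q_W - (1/2)(q_V) = 0.
So q_V = (126 - (1/2)q_W) and q_W = (111 - (1/2)q_V).
Solving the pair: q_V = 94, q_W = 64.
Total output Q = 158, so price P = 191 - (1/2)·158 = 112.

112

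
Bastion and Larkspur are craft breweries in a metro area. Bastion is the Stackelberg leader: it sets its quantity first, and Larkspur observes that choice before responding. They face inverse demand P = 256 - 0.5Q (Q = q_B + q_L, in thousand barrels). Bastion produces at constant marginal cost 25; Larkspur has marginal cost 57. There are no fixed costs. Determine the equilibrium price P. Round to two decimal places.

90.75

The follower Larkspur best-responds to any q_B: π_L = (256 - 0.5Q)q_L - 57q_L.
Follower FOC: 199 - (1/2)q_B - q_L = 0, so q_L(q_B) = (199 - (1/2)q_B).
The leader anticipates this reaction. Substituting into P = 256 - 0.5Q gives P = 313/2 - (1/4)q_B, so π_B = (313/2 - (1/4)q_B)q_B - 25q_B.
Leader FOC: 263/2 - (1/2)q_B = 0, so q_B = 263.
Then q_L = (199 - (1/2)·263) = 135/2.
Total output Q = 661/2, so price P = 256 - (1/2)·(661/2) = 363/4.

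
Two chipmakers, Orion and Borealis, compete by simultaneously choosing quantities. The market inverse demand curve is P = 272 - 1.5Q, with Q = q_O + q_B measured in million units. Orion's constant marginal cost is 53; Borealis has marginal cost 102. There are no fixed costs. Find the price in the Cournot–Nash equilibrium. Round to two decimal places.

Orion's profit: π_O = (272 - 1.5Q)q_O - (53q_O). Setting ∂π_O/∂q_O = 0: 219 - 3q_O - (3/2)(q_B) = 0.
Borealis's first-order condition: 170 - 3q_B - (3/2)(q_O) = 0.
Best responses: q_O = (219 - (3/2)q_B)/3, q_B = (170 - (3/2)q_O)/3.
Substituting one into the other gives q_O = 536/9 and q_B = 242/9.
Total output Q = 778/9, so price P = 272 - (3/2)·(778/9) = 427/3.

142.33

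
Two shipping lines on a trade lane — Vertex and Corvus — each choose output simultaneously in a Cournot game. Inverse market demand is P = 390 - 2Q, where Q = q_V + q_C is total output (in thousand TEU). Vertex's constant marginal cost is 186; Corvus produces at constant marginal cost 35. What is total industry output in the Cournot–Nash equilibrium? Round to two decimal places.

93.17

Vertex's profit: π_V = (390 - 2Q)q_V - (186q_V). Setting ∂π_V/∂q_V = 0: 204 - 4q_V - 2(q_C) = 0.
Corvus's first-order condition: 355 - 4q_C - 2(q_V) = 0.
Best responses: q_V = (204 - 2q_C)/4, q_C = (355 - 2q_V)/4.
Substituting one into the other gives q_V = 53/6 and q_C = 253/3.
Total output Q = 53/6 + 253/3 = 559/6.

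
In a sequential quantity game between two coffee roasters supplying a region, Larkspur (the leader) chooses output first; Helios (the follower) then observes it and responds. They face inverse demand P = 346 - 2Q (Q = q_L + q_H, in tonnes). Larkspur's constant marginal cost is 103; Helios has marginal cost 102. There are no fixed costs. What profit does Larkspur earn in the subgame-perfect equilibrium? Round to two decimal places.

Solve by backward induction. Given q_L, the follower Helios maximises π_H = (346 - 2q_L - 2q_H)q_H - 102q_H.
∂π_H/∂q_H = 244 - 2q_L - 4q_H = 0 gives the reaction function q_H = (244 - 2q_L)/4.
The leader anticipates this reaction. Substituting into P = 346 - 2Q gives P = 224 - q_L, so π_L = (224 - q_L)q_L - 103q_L.
The leader's first-order condition 121 - 2q_L = 0 yields q_L = 121/2.
Then q_H = (244 - 2·(121/2))/4 = 123/4.
Price P = 346 - 2·(365/4) = 327/2.
Larkspur's profit: (327/2 - 103)·(121/2) = 3660.2500.

3660.25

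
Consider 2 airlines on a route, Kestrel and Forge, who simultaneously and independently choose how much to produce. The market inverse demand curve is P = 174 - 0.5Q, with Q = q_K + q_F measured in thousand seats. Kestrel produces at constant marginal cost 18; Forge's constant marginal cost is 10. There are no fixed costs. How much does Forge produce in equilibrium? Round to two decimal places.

Kestrel's profit: π_K = (174 - 0.5Q)q_K - (18q_K). Setting ∂π_K/∂q_K = 0: 156 - q_K - (1/2)(q_F) = 0.
Forge's profit: π_F = (174 - 0.5Q)q_F - (10q_F). Setting ∂π_F/∂q_F = 0: 164 - q_F - (1/2)(q_K) = 0.
Rearranging gives the reaction functions q_K = (156 - (1/2)q_F) and q_F = (164 - (1/2)q_K).
Solving the pair: q_K = 296/3, q_F = 344/3.

114.67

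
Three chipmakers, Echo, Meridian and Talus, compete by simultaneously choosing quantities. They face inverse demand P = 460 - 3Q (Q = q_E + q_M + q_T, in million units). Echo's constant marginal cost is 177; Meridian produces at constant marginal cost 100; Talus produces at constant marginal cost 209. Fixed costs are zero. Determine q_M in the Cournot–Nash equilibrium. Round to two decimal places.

45.50

Echo's profit: π_E = (460 - 3Q)q_E - (177q_E). Setting ∂π_E/∂q_E = 0: 283 - 6q_E - 3(q_M + q_T) = 0.
Meridian's profit: π_M = (460 - 3Q)q_M - (100q_M). Setting ∂π_M/∂q_M = 0: 360 - 6q_M - 3(q_E + q_T) = 0.
Talus's profit: π_T = (460 - 3Q)q_T - (209q_T). Setting ∂π_T/∂q_T = 0: 251 - 6q_T - 3(q_E + q_M) = 0.
Adding the 3 first-order conditions: 894 − 12Q = 0, so Q = 149/2.
Back-substituting: q_E = (283 − 447/2)/3 = 119/6, q_M = (360 − 447/2)/3 = 91/2, q_T = (251 − 447/2)/3 = 55/6.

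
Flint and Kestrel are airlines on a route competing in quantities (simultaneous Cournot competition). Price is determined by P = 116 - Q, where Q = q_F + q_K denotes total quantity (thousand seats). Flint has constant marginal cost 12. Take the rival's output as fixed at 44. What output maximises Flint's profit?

30

With the rival's output fixed at 44, Flint's profit is π_F = (116 - 44 - q_F)q_F - (12q_F) = (72 - q_F)q_F - (12q_F).
∂π_F/∂q_F = 60 - 2q_F = 0, so q_F = 30.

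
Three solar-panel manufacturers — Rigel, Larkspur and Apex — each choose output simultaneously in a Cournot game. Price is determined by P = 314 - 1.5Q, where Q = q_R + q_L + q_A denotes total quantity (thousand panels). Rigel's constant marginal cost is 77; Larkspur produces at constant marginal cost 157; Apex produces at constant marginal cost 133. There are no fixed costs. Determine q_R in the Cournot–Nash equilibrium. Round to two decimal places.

Rigel's profit: π_R = (314 - 1.5Q)q_R - (77q_R). Setting ∂π_R/∂q_R = 0: 237 - 3q_R - (3/2)(q_L + q_A) = 0.
Larkspur's profit: π_L = (314 - 1.5Q)q_L - (157q_L). Setting ∂π_L/∂q_L = 0: 157 - 3q_L - (3/2)(q_R + q_A) = 0.
Apex's first-order condition: 181 - 3q_A - (3/2)(q_R + q_L) = 0.
Summing all 3 equations gives 575 − 6Q = 0, hence Q = 575/6.
Back-substituting: q_R = (237 − 575/4)/(3/2) = 373/6, q_L = (157 − 575/4)/(3/2) = 53/6, q_A = (181 − 575/4)/(3/2) = 149/6.

62.17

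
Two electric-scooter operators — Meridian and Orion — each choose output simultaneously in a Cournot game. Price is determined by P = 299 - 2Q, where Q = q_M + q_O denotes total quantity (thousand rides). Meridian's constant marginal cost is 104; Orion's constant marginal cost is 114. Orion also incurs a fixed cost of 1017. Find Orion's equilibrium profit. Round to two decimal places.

Meridian's profit: π_M = (299 - 2Q)q_M - (104q_M). Setting ∂π_M/∂q_M = 0: 195 - 4q_M - 2(q_O) = 0.
Orion's profit: π_O = (299 - 2Q)q_O - (114q_O). Setting ∂π_O/∂q_O = 0: 185 - 4q_O - 2(q_M) = 0.
Best responses: q_M = (195 - 2q_O)/4, q_O = (185 - 2q_M)/4.
Solving the pair: q_M = 205/6, q_O = 175/6.
Price P = 299 - 2·(190/3) = 517/3.
Orion's profit: (517/3 - 114)·(175/6) - 1017 = 684.3889.

684.39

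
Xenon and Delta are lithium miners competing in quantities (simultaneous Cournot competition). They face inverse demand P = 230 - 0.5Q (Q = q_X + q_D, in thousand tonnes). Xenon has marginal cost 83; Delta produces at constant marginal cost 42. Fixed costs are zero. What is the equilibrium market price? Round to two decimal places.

118.33

Xenon's profit: π_X = (230 - 0.5Q)q_X - (83q_X). Setting ∂π_X/∂q_X = 0: 147 - q_X - (1/2)(q_D) = 0.
Delta's first-order condition: 188 - q_D - (1/2)(q_X) = 0.
Best responses: q_X = (147 - (1/2)q_D), q_D = (188 - (1/2)q_X).
Solving the pair: q_X = 212/3, q_D = 458/3.
Total output Q = 670/3, so price P = 230 - (1/2)·(670/3) = 355/3.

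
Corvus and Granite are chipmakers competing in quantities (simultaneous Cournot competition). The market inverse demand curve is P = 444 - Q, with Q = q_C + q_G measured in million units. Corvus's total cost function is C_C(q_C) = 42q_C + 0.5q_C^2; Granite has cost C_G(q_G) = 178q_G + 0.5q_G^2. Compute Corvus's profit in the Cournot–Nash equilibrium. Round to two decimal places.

Corvus's profit: π_C = (444 - Q)q_C - (42q_C + (1/2)q_C²). Setting ∂π_C/∂q_C = 0: 402 - 3q_C - (q_G) = 0.
Granite's profit: π_G = (444 - Q)q_G - (178q_G + (1/2)q_G²). Setting ∂π_G/∂q_G = 0: 266 - 3q_G - (q_C) = 0.
Rearranging gives the reaction functions q_C = (402 - q_G)/3 and q_G = (266 - q_C)/3.
Solving the pair: q_C = 235/2, q_G = 99/2.
Price P = 444 - 167 = 277.
Corvus's profit: 277·(235/2) - 42·(235/2) - (1/2)(235/2)² = 20709.3750.

20709.38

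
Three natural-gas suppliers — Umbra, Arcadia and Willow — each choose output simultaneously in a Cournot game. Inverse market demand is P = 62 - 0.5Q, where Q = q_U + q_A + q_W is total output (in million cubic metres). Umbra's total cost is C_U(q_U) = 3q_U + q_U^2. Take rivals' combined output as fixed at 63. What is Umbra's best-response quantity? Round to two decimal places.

With rivals' combined output fixed at 63, Umbra's profit is π_U = (62 - (1/2)·63 - (1/2)q_U)q_U - (3q_U + q_U²) = (61/2 - (1/2)q_U)q_U - (3q_U + q_U²).
∂π_U/∂q_U = 55/2 - 3q_U = 0, so q_U = 55/6.

9.17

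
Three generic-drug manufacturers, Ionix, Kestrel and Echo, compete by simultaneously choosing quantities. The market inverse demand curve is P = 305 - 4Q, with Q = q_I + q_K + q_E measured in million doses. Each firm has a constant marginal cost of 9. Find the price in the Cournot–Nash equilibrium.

A representative firm's profit is π_i = q_i(305 - 4Q) - 9q_i.
Setting ∂π_i/∂q_i = 0 with rivals' quantities fixed: 296 - 8q_i - 4·Σ_{j≠i} q_j = 0.
By symmetry each firm produces the same amount; substituting Σ_{j≠i} q_j = 2q_i yields q_i = 296/16 = 37/2.
Total output Q = 111/2, so price P = 305 - 4·(111/2) = 83.

83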